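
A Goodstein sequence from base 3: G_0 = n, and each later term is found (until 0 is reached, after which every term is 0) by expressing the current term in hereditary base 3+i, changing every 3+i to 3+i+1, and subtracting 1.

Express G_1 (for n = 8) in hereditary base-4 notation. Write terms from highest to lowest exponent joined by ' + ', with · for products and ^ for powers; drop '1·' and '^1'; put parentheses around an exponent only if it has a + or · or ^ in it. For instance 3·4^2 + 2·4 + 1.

i=0: 8 = 2·3 + 2 (b=3); 3→4: 2·4 + 2 = 10; 10−1 = 9
i=1: 9 = 2·4 + 1 (b=4); 4→5: 2·5 + 1 = 11; 11−1 = 10

2·4 + 1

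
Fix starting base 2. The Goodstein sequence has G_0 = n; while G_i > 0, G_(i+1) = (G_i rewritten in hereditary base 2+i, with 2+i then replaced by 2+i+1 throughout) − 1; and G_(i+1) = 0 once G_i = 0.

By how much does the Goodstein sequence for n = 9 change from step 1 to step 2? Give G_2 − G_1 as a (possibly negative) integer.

942

G_0 = 9. HB_2(9) = 2^(2 + 1) + 1. Bump = 82. G_1 = 81.
G_1 = 81. HB_3(81) = 3^(3 + 1). Bump = 1024. G_2 = 1023.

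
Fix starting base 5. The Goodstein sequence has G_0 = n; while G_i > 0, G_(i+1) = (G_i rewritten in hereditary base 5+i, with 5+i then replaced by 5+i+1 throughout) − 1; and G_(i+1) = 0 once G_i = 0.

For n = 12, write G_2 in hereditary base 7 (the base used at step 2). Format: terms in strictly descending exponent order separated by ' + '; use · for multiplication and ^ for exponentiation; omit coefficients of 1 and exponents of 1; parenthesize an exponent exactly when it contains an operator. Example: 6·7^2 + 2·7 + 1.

2·7

(0) 12|_5 = 2·5 + 2 ↦ 2·6 + 2|_6 = 14 ⇒ 13
(1) 13|_6 = 2·6 + 1 ↦ 2·7 + 1|_7 = 15 ⇒ 14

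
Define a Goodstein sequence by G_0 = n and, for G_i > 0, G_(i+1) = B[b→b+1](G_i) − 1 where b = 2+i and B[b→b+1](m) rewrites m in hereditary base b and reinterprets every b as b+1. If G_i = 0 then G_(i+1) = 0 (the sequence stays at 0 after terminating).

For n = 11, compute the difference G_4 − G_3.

step 0: 11 = 2^(2 + 1) + 2 + 1; sub 3 for 2: 3^(3 + 1) + 3 + 1; = 85; G_1 = 85−1 = 84
step 1: 84 = 3^(3 + 1) + 3; sub 4 for 3: 4^(4 + 1) + 4; = 1028; G_2 = 1028−1 = 1027
step 2: 1027 = 4^(4 + 1) + 3; sub 5 for 4: 5^(5 + 1) + 3; = 15628; G_3 = 15628−1 = 15627
step 3: 15627 = 5^(5 + 1) + 2; sub 6 for 5: 6^(6 + 1) + 2; = 279938; G_4 = 279938−1 = 279937

264310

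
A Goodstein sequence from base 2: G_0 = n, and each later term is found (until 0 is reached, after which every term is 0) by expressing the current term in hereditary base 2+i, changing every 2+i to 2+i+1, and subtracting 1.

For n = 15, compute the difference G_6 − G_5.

(0) 15|_2 = 2^(2 + 1) + 2^2 + 2 + 1 ↦ 3^(3 + 1) + 3^3 + 3 + 1|_3 = 112 ⇒ 111
(1) 111|_3 = 3^(3 + 1) + 3^3 + 3 ↦ 4^(4 + 1) + 4^4 + 4|_4 = 1284 ⇒ 1283
(2) 1283|_4 = 4^(4 + 1) + 4^4 + 3 ↦ 5^(5 + 1) + 5^5 + 3|_5 = 18753 ⇒ 18752
(3) 18752|_5 = 5^(5 + 1) + 5^5 + 2 ↦ 6^(6 + 1) + 6^6 + 2|_6 = 326594 ⇒ 326593
(4) 326593|_6 = 6^(6 + 1) + 6^6 + 1 ↦ 7^(7 + 1) + 7^7 + 1|_7 = 6588345 ⇒ 6588344
(5) 6588344|_7 = 7^(7 + 1) + 7^7 ↦ 8^(8 + 1) + 8^8|_8 = 150994944 ⇒ 150994943

144406599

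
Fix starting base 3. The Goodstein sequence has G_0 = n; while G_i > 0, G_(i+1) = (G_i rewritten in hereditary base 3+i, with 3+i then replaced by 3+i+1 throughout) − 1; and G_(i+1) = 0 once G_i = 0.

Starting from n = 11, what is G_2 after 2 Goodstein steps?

25

base 3: 11 = 3^2 + 2; at 4: 4^2 + 2 = 18; next = 17
base 4: 17 = 4^2 + 1; at 5: 5^2 + 1 = 26; next = 25
base 5: 25 = 5^2; at 6: 6^2 = 36; next = 35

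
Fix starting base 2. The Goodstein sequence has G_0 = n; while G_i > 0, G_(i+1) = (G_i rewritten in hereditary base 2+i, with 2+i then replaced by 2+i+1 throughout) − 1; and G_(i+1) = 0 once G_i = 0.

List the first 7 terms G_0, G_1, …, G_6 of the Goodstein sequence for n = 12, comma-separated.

12, 107, 1065, 15685, 280019, 5764910, 134217867

G_0=12  [base 2] 2^(2 + 1) + 2^2  →[2↦3]→  3^(3 + 1) + 3^3 = 108  −1 ⇒ G_1=107
G_1=107  [base 3] 3^(3 + 1) + 2·3^2 + 2·3 + 2  →[3↦4]→  4^(4 + 1) + 2·4^2 + 2·4 + 2 = 1066  −1 ⇒ G_2=1065
G_2=1065  [base 4] 4^(4 + 1) + 2·4^2 + 2·4 + 1  →[4↦5]→  5^(5 + 1) + 2·5^2 + 2·5 + 1 = 15686  −1 ⇒ G_3=15685
G_3=15685  [base 5] 5^(5 + 1) + 2·5^2 + 2·5  →[5↦6]→  6^(6 + 1) + 2·6^2 + 2·6 = 280020  −1 ⇒ G_4=280019
G_4=280019  [base 6] 6^(6 + 1) + 2·6^2 + 6 + 5  →[6↦7]→  7^(7 + 1) + 2·7^2 + 7 + 5 = 5764911  −1 ⇒ G_5=5764910
G_5=5764910  [base 7] 7^(7 + 1) + 2·7^2 + 7 + 4  →[7↦8]→  8^(8 + 1) + 2·8^2 + 8 + 4 = 134217868  −1 ⇒ G_6=134217867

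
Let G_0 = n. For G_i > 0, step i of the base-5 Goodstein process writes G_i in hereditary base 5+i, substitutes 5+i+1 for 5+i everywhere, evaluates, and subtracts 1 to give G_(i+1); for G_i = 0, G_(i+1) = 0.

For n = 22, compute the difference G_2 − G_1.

(0) 22|_5 = 4·5 + 2 ↦ 4·6 + 2|_6 = 26 ⇒ 25
(1) 25|_6 = 4·6 + 1 ↦ 4·7 + 1|_7 = 29 ⇒ 28

3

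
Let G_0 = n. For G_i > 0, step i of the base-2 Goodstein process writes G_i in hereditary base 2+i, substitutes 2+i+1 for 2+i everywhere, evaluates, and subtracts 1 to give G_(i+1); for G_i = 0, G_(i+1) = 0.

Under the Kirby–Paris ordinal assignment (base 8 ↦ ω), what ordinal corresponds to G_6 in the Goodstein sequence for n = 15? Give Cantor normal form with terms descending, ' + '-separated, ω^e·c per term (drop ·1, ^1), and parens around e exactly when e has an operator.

i=0: 15 = 2^(2 + 1) + 2^2 + 2 + 1 (b=2); 2→3: 3^(3 + 1) + 3^3 + 3 + 1 = 112; 112−1 = 111
i=1: 111 = 3^(3 + 1) + 3^3 + 3 (b=3); 3→4: 4^(4 + 1) + 4^4 + 4 = 1284; 1284−1 = 1283
i=2: 1283 = 4^(4 + 1) + 4^4 + 3 (b=4); 4→5: 5^(5 + 1) + 5^5 + 3 = 18753; 18753−1 = 18752
i=3: 18752 = 5^(5 + 1) + 5^5 + 2 (b=5); 5→6: 6^(6 + 1) + 6^6 + 2 = 326594; 326594−1 = 326593
i=4: 326593 = 6^(6 + 1) + 6^6 + 1 (b=6); 6→7: 7^(7 + 1) + 7^7 + 1 = 6588345; 6588345−1 = 6588344
i=5: 6588344 = 7^(7 + 1) + 7^7 (b=7); 7→8: 8^(8 + 1) + 8^8 = 150994944; 150994944−1 = 150994943

ω^(ω + 1) + ω^7·7 + ω^6·7 + ω^5·7 + ω^4·7 + ω^3·7 + ω^2·7 + ω·7 + 7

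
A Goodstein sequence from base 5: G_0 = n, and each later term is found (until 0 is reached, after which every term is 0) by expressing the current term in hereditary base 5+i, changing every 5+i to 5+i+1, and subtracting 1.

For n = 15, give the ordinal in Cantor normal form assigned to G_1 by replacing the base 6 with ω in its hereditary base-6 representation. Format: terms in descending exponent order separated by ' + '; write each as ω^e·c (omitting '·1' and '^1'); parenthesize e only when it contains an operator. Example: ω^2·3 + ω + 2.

step 0: 15 = 3·5; sub 6 for 5: 3·6; = 18; G_1 = 18−1 = 17
step 1: 17 = 2·6 + 5; sub 7 for 6: 2·7 + 5; = 19; G_2 = 19−1 = 18

ω·2 + 5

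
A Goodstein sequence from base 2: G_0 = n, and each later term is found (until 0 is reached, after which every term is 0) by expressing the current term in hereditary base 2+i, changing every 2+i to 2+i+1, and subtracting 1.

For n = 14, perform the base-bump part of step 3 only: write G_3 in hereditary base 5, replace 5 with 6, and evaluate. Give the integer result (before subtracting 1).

326592

G_0 = 14. HB_2(14) = 2^(2 + 1) + 2^2 + 2. Bump = 111. G_1 = 110.
G_1 = 110. HB_3(110) = 3^(3 + 1) + 3^3 + 2. Bump = 1282. G_2 = 1281.
G_2 = 1281. HB_4(1281) = 4^(4 + 1) + 4^4 + 1. Bump = 18751. G_3 = 18750.
G_3 = 18750. HB_5(18750) = 5^(5 + 1) + 5^5. Bump = 326592. G_4 = 326591.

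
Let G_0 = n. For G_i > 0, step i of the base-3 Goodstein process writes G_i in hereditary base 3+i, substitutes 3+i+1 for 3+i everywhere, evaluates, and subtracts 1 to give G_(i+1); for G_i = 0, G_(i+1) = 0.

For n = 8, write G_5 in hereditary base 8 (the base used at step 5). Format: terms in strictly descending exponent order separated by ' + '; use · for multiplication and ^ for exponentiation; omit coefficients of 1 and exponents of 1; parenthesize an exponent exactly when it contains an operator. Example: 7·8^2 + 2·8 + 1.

8 + 3

step 0: 8 = 2·3 + 2; sub 4 for 3: 2·4 + 2; = 10; G_1 = 10−1 = 9
step 1: 9 = 2·4 + 1; sub 5 for 4: 2·5 + 1; = 11; G_2 = 11−1 = 10
step 2: 10 = 2·5; sub 6 for 5: 2·6; = 12; G_3 = 12−1 = 11
step 3: 11 = 6 + 5; sub 7 for 6: 7 + 5; = 12; G_4 = 12−1 = 11
step 4: 11 = 7 + 4; sub 8 for 7: 8 + 4; = 12; G_5 = 12−1 = 11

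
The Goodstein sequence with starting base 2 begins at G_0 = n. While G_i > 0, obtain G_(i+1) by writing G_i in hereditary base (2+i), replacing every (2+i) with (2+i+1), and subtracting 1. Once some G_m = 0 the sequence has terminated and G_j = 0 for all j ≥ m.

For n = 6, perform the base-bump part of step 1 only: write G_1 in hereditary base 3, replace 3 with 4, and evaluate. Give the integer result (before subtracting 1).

(0) 6|_2 = 2^2 + 2 ↦ 3^3 + 3|_3 = 30 ⇒ 29
(1) 29|_3 = 3^3 + 2 ↦ 4^4 + 2|_4 = 258 ⇒ 257

258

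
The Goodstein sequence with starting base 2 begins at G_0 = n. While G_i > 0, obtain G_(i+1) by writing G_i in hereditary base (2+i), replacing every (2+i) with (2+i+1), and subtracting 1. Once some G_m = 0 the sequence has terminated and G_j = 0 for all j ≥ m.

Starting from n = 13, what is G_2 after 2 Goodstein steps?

1279

i=0: 13 = 2^(2 + 1) + 2^2 + 1 (b=2); 2→3: 3^(3 + 1) + 3^3 + 1 = 109; 109−1 = 108
i=1: 108 = 3^(3 + 1) + 3^3 (b=3); 3→4: 4^(4 + 1) + 4^4 = 1280; 1280−1 = 1279
i=2: 1279 = 4^(4 + 1) + 3·4^3 + 3·4^2 + 3·4 + 3 (b=4); 4→5: 5^(5 + 1) + 3·5^3 + 3·5^2 + 3·5 + 3 = 16093; 16093−1 = 16092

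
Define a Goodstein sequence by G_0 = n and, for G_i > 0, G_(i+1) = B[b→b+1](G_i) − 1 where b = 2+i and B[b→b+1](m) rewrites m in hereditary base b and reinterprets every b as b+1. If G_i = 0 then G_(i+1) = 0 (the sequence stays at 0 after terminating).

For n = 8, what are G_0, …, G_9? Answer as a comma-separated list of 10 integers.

i=0: 8 = 2^(2 + 1) (b=2); 2→3: 3^(3 + 1) = 81; 81−1 = 80
i=1: 80 = 2·3^3 + 2·3^2 + 2·3 + 2 (b=3); 3→4: 2·4^4 + 2·4^2 + 2·4 + 2 = 554; 554−1 = 553
i=2: 553 = 2·4^4 + 2·4^2 + 2·4 + 1 (b=4); 4→5: 2·5^5 + 2·5^2 + 2·5 + 1 = 6311; 6311−1 = 6310
i=3: 6310 = 2·5^5 + 2·5^2 + 2·5 (b=5); 5→6: 2·6^6 + 2·6^2 + 2·6 = 93396; 93396−1 = 93395
i=4: 93395 = 2·6^6 + 2·6^2 + 6 + 5 (b=6); 6→7: 2·7^7 + 2·7^2 + 7 + 5 = 1647196; 1647196−1 = 1647195
i=5: 1647195 = 2·7^7 + 2·7^2 + 7 + 4 (b=7); 7→8: 2·8^8 + 2·8^2 + 8 + 4 = 33554572; 33554572−1 = 33554571
i=6: 33554571 = 2·8^8 + 2·8^2 + 8 + 3 (b=8); 8→9: 2·9^9 + 2·9^2 + 9 + 3 = 774841152; 774841152−1 = 774841151
i=7: 774841151 = 2·9^9 + 2·9^2 + 9 + 2 (b=9); 9→10: 2·10^10 + 2·10^2 + 10 + 2 = 20000000212; 20000000212−1 = 20000000211
i=8: 20000000211 = 2·10^10 + 2·10^2 + 10 + 1 (b=10); 10→11: 2·11^11 + 2·11^2 + 11 + 1 = 570623341476; 570623341476−1 = 570623341475

8, 80, 553, 6310, 93395, 1647195, 33554571, 774841151, 20000000211, 570623341475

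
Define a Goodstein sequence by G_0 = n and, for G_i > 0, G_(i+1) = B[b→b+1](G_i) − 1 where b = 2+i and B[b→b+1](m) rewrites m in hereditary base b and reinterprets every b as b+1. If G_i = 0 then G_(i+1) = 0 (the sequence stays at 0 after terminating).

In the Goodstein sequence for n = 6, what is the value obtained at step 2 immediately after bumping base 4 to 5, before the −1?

3126

G_0=6  [base 2] 2^2 + 2  →[2↦3]→  3^3 + 3 = 30  −1 ⇒ G_1=29
G_1=29  [base 3] 3^3 + 2  →[3↦4]→  4^4 + 2 = 258  −1 ⇒ G_2=257
G_2=257  [base 4] 4^4 + 1  →[4↦5]→  5^5 + 1 = 3126  −1 ⇒ G_3=3125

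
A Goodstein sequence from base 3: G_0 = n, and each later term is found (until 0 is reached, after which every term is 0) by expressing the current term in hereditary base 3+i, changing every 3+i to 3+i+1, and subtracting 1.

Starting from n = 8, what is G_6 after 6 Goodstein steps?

(0) 8|_3 = 2·3 + 2 ↦ 2·4 + 2|_4 = 10 ⇒ 9
(1) 9|_4 = 2·4 + 1 ↦ 2·5 + 1|_5 = 11 ⇒ 10
(2) 10|_5 = 2·5 ↦ 2·6|_6 = 12 ⇒ 11
(3) 11|_6 = 6 + 5 ↦ 7 + 5|_7 = 12 ⇒ 11
(4) 11|_7 = 7 + 4 ↦ 8 + 4|_8 = 12 ⇒ 11
(5) 11|_8 = 8 + 3 ↦ 9 + 3|_9 = 12 ⇒ 11
(6) 11|_9 = 9 + 2 ↦ 10 + 2|_10 = 12 ⇒ 11

11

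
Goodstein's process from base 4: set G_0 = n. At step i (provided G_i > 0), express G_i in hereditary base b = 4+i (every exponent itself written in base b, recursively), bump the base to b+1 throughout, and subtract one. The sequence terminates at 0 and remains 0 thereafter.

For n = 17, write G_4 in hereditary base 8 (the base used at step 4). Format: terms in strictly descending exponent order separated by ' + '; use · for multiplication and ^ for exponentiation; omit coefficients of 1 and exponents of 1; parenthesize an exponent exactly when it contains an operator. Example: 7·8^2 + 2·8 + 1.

i=0: 17 = 4^2 + 1 (b=4); 4→5: 5^2 + 1 = 26; 26−1 = 25
i=1: 25 = 5^2 (b=5); 5→6: 6^2 = 36; 36−1 = 35
i=2: 35 = 5·6 + 5 (b=6); 6→7: 5·7 + 5 = 40; 40−1 = 39
i=3: 39 = 5·7 + 4 (b=7); 7→8: 5·8 + 4 = 44; 44−1 = 43
i=4: 43 = 5·8 + 3 (b=8); 8→9: 5·9 + 3 = 48; 48−1 = 47

5·8 + 3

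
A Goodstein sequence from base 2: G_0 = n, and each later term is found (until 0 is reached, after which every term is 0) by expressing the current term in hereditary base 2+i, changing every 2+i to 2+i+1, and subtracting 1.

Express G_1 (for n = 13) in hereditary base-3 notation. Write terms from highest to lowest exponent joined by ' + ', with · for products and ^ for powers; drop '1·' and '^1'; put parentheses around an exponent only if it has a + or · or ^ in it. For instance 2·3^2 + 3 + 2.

3^(3 + 1) + 3^3

step 0: 13 = 2^(2 + 1) + 2^2 + 1; sub 3 for 2: 3^(3 + 1) + 3^3 + 1; = 109; G_1 = 109−1 = 108
step 1: 108 = 3^(3 + 1) + 3^3; sub 4 for 3: 4^(4 + 1) + 4^4; = 1280; G_2 = 1280−1 = 1279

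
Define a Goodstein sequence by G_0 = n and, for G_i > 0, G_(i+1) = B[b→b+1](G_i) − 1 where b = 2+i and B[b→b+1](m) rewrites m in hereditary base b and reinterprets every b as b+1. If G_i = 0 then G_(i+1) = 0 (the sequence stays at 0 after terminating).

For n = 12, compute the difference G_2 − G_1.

958

base 2: 12 = 2^(2 + 1) + 2^2; at 3: 3^(3 + 1) + 3^3 = 108; next = 107
base 3: 107 = 3^(3 + 1) + 2·3^2 + 2·3 + 2; at 4: 4^(4 + 1) + 2·4^2 + 2·4 + 2 = 1066; next = 1065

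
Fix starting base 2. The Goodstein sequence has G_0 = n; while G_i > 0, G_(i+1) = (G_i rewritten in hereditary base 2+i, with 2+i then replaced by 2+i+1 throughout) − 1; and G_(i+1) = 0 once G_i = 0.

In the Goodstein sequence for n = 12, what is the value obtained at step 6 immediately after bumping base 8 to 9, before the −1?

step 0: 12 = 2^(2 + 1) + 2^2; sub 3 for 2: 3^(3 + 1) + 3^3; = 108; G_1 = 108−1 = 107
step 1: 107 = 3^(3 + 1) + 2·3^2 + 2·3 + 2; sub 4 for 3: 4^(4 + 1) + 2·4^2 + 2·4 + 2; = 1066; G_2 = 1066−1 = 1065
step 2: 1065 = 4^(4 + 1) + 2·4^2 + 2·4 + 1; sub 5 for 4: 5^(5 + 1) + 2·5^2 + 2·5 + 1; = 15686; G_3 = 15686−1 = 15685
step 3: 15685 = 5^(5 + 1) + 2·5^2 + 2·5; sub 6 for 5: 6^(6 + 1) + 2·6^2 + 2·6; = 280020; G_4 = 280020−1 = 280019
step 4: 280019 = 6^(6 + 1) + 2·6^2 + 6 + 5; sub 7 for 6: 7^(7 + 1) + 2·7^2 + 7 + 5; = 5764911; G_5 = 5764911−1 = 5764910
step 5: 5764910 = 7^(7 + 1) + 2·7^2 + 7 + 4; sub 8 for 7: 8^(8 + 1) + 2·8^2 + 8 + 4; = 134217868; G_6 = 134217868−1 = 134217867
step 6: 134217867 = 8^(8 + 1) + 2·8^2 + 8 + 3; sub 9 for 8: 9^(9 + 1) + 2·9^2 + 9 + 3; = 3486784575; G_7 = 3486784575−1 = 3486784574

3486784575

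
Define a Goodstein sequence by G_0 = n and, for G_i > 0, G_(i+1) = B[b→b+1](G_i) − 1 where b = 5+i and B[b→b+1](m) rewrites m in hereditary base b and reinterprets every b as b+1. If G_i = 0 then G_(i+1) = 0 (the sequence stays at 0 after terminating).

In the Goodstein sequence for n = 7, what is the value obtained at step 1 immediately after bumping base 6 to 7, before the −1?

8

G_0=7  [base 5] 5 + 2  →[5↦6]→  6 + 2 = 8  −1 ⇒ G_1=7
G_1=7  [base 6] 6 + 1  →[6↦7]→  7 + 1 = 8  −1 ⇒ G_2=7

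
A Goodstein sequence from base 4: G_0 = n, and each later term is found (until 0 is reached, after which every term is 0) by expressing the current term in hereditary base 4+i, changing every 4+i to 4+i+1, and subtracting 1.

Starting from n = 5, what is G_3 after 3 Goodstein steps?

4

G_0=5  [base 4] 4 + 1  →[4↦5]→  5 + 1 = 6  −1 ⇒ G_1=5
G_1=5  [base 5] 5  →[5↦6]→  6 = 6  −1 ⇒ G_2=5
G_2=5  [base 6] 5  →[6↦7]→  5 = 5  −1 ⇒ G_3=4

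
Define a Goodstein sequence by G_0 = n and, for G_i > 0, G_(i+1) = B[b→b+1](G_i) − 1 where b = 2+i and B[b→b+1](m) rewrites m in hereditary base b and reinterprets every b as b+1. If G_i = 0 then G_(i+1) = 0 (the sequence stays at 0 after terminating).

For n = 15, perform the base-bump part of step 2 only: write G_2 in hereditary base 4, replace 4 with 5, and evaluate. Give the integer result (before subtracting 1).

15 —HB2→ 2^(2 + 1) + 2^2 + 2 + 1 —bump→ 3^(3 + 1) + 3^3 + 3 + 1 = 112 —(−1)→ 111
111 —HB3→ 3^(3 + 1) + 3^3 + 3 —bump→ 4^(4 + 1) + 4^4 + 4 = 1284 —(−1)→ 1283
1283 —HB4→ 4^(4 + 1) + 4^4 + 3 —bump→ 5^(5 + 1) + 5^5 + 3 = 18753 —(−1)→ 18752

18753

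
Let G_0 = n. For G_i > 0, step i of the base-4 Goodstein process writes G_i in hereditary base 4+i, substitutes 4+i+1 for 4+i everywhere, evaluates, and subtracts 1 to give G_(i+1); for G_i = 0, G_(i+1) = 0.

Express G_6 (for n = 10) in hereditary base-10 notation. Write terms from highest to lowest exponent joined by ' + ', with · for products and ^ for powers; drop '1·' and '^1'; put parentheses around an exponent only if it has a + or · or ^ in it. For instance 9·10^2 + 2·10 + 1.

i=0: 10 = 2·4 + 2 (b=4); 4→5: 2·5 + 2 = 12; 12−1 = 11
i=1: 11 = 2·5 + 1 (b=5); 5→6: 2·6 + 1 = 13; 13−1 = 12
i=2: 12 = 2·6 (b=6); 6→7: 2·7 = 14; 14−1 = 13
i=3: 13 = 7 + 6 (b=7); 7→8: 8 + 6 = 14; 14−1 = 13
i=4: 13 = 8 + 5 (b=8); 8→9: 9 + 5 = 14; 14−1 = 13
i=5: 13 = 9 + 4 (b=9); 9→10: 10 + 4 = 14; 14−1 = 13

10 + 3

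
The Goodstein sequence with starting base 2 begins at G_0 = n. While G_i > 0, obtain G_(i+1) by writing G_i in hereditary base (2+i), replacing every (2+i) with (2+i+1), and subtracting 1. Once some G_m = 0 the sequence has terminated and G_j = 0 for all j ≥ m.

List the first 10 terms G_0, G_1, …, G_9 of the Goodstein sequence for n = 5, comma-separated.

[0] 5 ≡ 2^2 + 1 (base 2). Lift 3: 28. −1: 27.
[1] 27 ≡ 3^3 (base 3). Lift 4: 256. −1: 255.
[2] 255 ≡ 3·4^3 + 3·4^2 + 3·4 + 3 (base 4). Lift 5: 468. −1: 467.
[3] 467 ≡ 3·5^3 + 3·5^2 + 3·5 + 2 (base 5). Lift 6: 776. −1: 775.
[4] 775 ≡ 3·6^3 + 3·6^2 + 3·6 + 1 (base 6). Lift 7: 1198. −1: 1197.
[5] 1197 ≡ 3·7^3 + 3·7^2 + 3·7 (base 7). Lift 8: 1752. −1: 1751.
[6] 1751 ≡ 3·8^3 + 3·8^2 + 2·8 + 7 (base 8). Lift 9: 2455. −1: 2454.
[7] 2454 ≡ 3·9^3 + 3·9^2 + 2·9 + 6 (base 9). Lift 10: 3326. −1: 3325.
[8] 3325 ≡ 3·10^3 + 3·10^2 + 2·10 + 5 (base 10). Lift 11: 4383. −1: 4382.

5, 27, 255, 467, 775, 1197, 1751, 2454, 3325, 4382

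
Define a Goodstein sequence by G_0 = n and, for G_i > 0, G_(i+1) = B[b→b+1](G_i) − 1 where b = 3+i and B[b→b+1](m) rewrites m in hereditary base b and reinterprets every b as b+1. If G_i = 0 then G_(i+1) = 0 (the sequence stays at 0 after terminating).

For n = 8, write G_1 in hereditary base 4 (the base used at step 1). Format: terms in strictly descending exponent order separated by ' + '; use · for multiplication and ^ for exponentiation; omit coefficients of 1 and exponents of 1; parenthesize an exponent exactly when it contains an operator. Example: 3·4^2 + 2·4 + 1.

2·4 + 1

i=0: 8 = 2·3 + 2 (b=3); 3→4: 2·4 + 2 = 10; 10−1 = 9
i=1: 9 = 2·4 + 1 (b=4); 4→5: 2·5 + 1 = 11; 11−1 = 10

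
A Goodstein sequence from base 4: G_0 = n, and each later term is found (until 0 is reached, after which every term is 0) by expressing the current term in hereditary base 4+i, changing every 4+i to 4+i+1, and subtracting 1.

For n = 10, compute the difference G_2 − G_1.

10 —HB4→ 2·4 + 2 —bump→ 2·5 + 2 = 12 —(−1)→ 11
11 —HB5→ 2·5 + 1 —bump→ 2·6 + 1 = 13 —(−1)→ 12

1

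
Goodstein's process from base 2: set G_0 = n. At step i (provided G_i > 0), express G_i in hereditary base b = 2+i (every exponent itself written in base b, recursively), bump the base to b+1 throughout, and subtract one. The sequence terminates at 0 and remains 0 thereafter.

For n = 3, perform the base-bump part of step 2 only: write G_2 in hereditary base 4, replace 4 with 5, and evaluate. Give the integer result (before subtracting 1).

[0] 3 ≡ 2 + 1 (base 2). Lift 3: 4. −1: 3.
[1] 3 ≡ 3 (base 3). Lift 4: 4. −1: 3.
[2] 3 ≡ 3 (base 4). Lift 5: 3. −1: 2.

3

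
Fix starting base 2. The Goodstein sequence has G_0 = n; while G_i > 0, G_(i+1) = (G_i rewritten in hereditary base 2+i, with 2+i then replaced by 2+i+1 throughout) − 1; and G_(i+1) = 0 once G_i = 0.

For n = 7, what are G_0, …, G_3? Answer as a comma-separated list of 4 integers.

7, 30, 259, 3127

(0) 7|_2 = 2^2 + 2 + 1 ↦ 3^3 + 3 + 1|_3 = 31 ⇒ 30
(1) 30|_3 = 3^3 + 3 ↦ 4^4 + 4|_4 = 260 ⇒ 259
(2) 259|_4 = 4^4 + 3 ↦ 5^5 + 3|_5 = 3128 ⇒ 3127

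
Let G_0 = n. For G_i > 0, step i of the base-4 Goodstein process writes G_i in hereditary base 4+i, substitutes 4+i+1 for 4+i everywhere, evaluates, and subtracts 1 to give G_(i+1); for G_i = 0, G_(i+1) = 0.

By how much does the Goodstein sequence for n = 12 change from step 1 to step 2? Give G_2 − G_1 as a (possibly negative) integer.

1

[0] 12 ≡ 3·4 (base 4). Lift 5: 15. −1: 14.
[1] 14 ≡ 2·5 + 4 (base 5). Lift 6: 16. −1: 15.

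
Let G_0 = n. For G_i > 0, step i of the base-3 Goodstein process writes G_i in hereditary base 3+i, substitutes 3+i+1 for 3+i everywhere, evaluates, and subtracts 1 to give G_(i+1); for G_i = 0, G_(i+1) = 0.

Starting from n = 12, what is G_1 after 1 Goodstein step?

19

step 0: 12 = 3^2 + 3; sub 4 for 3: 4^2 + 4; = 20; G_1 = 20−1 = 19
step 1: 19 = 4^2 + 3; sub 5 for 4: 5^2 + 3; = 28; G_2 = 28−1 = 27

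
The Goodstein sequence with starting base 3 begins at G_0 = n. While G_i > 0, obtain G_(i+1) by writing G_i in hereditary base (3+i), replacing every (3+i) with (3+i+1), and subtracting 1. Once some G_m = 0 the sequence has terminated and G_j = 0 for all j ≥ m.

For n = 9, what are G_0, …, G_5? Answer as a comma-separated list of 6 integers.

[0] 9 ≡ 3^2 (base 3). Lift 4: 16. −1: 15.
[1] 15 ≡ 3·4 + 3 (base 4). Lift 5: 18. −1: 17.
[2] 17 ≡ 3·5 + 2 (base 5). Lift 6: 20. −1: 19.
[3] 19 ≡ 3·6 + 1 (base 6). Lift 7: 22. −1: 21.
[4] 21 ≡ 3·7 (base 7). Lift 8: 24. −1: 23.

9, 15, 17, 19, 21, 23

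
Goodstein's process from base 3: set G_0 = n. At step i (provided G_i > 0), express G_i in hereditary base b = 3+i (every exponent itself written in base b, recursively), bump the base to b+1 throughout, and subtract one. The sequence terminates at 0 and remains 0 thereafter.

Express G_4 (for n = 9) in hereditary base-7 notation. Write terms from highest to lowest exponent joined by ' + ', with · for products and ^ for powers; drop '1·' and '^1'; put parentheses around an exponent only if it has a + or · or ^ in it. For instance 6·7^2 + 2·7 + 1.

G_0=9  [base 3] 3^2  →[3↦4]→  4^2 = 16  −1 ⇒ G_1=15
G_1=15  [base 4] 3·4 + 3  →[4↦5]→  3·5 + 3 = 18  −1 ⇒ G_2=17
G_2=17  [base 5] 3·5 + 2  →[5↦6]→  3·6 + 2 = 20  −1 ⇒ G_3=19
G_3=19  [base 6] 3·6 + 1  →[6↦7]→  3·7 + 1 = 22  −1 ⇒ G_4=21
G_4=21  [base 7] 3·7  →[7↦8]→  3·8 = 24  −1 ⇒ G_5=23

3·7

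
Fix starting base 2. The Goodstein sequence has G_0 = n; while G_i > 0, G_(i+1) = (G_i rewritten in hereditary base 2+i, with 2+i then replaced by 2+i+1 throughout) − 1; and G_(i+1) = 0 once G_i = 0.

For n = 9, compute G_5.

[0] 9 ≡ 2^(2 + 1) + 1 (base 2). Lift 3: 82. −1: 81.
[1] 81 ≡ 3^(3 + 1) (base 3). Lift 4: 1024. −1: 1023.
[2] 1023 ≡ 3·4^4 + 3·4^3 + 3·4^2 + 3·4 + 3 (base 4). Lift 5: 9843. −1: 9842.
[3] 9842 ≡ 3·5^5 + 3·5^3 + 3·5^2 + 3·5 + 2 (base 5). Lift 6: 140744. −1: 140743.
[4] 140743 ≡ 3·6^6 + 3·6^3 + 3·6^2 + 3·6 + 1 (base 6). Lift 7: 2471827. −1: 2471826.
[5] 2471826 ≡ 3·7^7 + 3·7^3 + 3·7^2 + 3·7 (base 7). Lift 8: 50333400. −1: 50333399.

2471826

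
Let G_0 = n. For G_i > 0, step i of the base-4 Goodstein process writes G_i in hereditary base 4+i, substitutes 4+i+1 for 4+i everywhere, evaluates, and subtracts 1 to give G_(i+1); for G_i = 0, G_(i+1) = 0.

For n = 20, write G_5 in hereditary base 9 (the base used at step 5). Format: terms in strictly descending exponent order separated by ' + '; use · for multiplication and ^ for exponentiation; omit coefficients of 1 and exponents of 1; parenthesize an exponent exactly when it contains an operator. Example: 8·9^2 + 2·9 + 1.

9^2

(0) 20|_4 = 4^2 + 4 ↦ 5^2 + 5|_5 = 30 ⇒ 29
(1) 29|_5 = 5^2 + 4 ↦ 6^2 + 4|_6 = 40 ⇒ 39
(2) 39|_6 = 6^2 + 3 ↦ 7^2 + 3|_7 = 52 ⇒ 51
(3) 51|_7 = 7^2 + 2 ↦ 8^2 + 2|_8 = 66 ⇒ 65
(4) 65|_8 = 8^2 + 1 ↦ 9^2 + 1|_9 = 82 ⇒ 81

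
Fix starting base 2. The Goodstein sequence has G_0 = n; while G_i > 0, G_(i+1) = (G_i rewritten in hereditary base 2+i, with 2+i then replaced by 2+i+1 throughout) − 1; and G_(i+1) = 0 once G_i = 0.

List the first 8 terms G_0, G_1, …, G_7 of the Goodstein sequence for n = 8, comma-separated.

8, 80, 553, 6310, 93395, 1647195, 33554571, 774841151

G_0=8  [base 2] 2^(2 + 1)  →[2↦3]→  3^(3 + 1) = 81  −1 ⇒ G_1=80
G_1=80  [base 3] 2·3^3 + 2·3^2 + 2·3 + 2  →[3↦4]→  2·4^4 + 2·4^2 + 2·4 + 2 = 554  −1 ⇒ G_2=553
G_2=553  [base 4] 2·4^4 + 2·4^2 + 2·4 + 1  →[4↦5]→  2·5^5 + 2·5^2 + 2·5 + 1 = 6311  −1 ⇒ G_3=6310
G_3=6310  [base 5] 2·5^5 + 2·5^2 + 2·5  →[5↦6]→  2·6^6 + 2·6^2 + 2·6 = 93396  −1 ⇒ G_4=93395
G_4=93395  [base 6] 2·6^6 + 2·6^2 + 6 + 5  →[6↦7]→  2·7^7 + 2·7^2 + 7 + 5 = 1647196  −1 ⇒ G_5=1647195
G_5=1647195  [base 7] 2·7^7 + 2·7^2 + 7 + 4  →[7↦8]→  2·8^8 + 2·8^2 + 8 + 4 = 33554572  −1 ⇒ G_6=33554571
G_6=33554571  [base 8] 2·8^8 + 2·8^2 + 8 + 3  →[8↦9]→  2·9^9 + 2·9^2 + 9 + 3 = 774841152  −1 ⇒ G_7=774841151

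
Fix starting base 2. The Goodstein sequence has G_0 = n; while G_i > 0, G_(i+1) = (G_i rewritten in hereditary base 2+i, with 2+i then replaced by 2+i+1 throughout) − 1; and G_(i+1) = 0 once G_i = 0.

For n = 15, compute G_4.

326593

base 2: 15 = 2^(2 + 1) + 2^2 + 2 + 1; at 3: 3^(3 + 1) + 3^3 + 3 + 1 = 112; next = 111
base 3: 111 = 3^(3 + 1) + 3^3 + 3; at 4: 4^(4 + 1) + 4^4 + 4 = 1284; next = 1283
base 4: 1283 = 4^(4 + 1) + 4^4 + 3; at 5: 5^(5 + 1) + 5^5 + 3 = 18753; next = 18752
base 5: 18752 = 5^(5 + 1) + 5^5 + 2; at 6: 6^(6 + 1) + 6^6 + 2 = 326594; next = 326593
base 6: 326593 = 6^(6 + 1) + 6^6 + 1; at 7: 7^(7 + 1) + 7^7 + 1 = 6588345; next = 6588344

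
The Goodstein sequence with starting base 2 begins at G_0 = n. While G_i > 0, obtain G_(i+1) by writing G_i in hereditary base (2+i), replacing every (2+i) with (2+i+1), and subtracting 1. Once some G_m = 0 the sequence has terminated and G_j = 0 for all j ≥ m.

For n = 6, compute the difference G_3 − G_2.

(0) 6|_2 = 2^2 + 2 ↦ 3^3 + 3|_3 = 30 ⇒ 29
(1) 29|_3 = 3^3 + 2 ↦ 4^4 + 2|_4 = 258 ⇒ 257
(2) 257|_4 = 4^4 + 1 ↦ 5^5 + 1|_5 = 3126 ⇒ 3125

2868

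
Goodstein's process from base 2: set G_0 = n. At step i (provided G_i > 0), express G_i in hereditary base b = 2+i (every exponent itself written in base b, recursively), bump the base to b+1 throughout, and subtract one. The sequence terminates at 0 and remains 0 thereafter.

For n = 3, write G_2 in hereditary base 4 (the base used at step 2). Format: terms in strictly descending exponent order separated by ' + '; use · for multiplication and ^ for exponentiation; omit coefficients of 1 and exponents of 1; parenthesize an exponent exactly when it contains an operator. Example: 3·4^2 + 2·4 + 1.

3

G_0=3  [base 2] 2 + 1  →[2↦3]→  3 + 1 = 4  −1 ⇒ G_1=3
G_1=3  [base 3] 3  →[3↦4]→  4 = 4  −1 ⇒ G_2=3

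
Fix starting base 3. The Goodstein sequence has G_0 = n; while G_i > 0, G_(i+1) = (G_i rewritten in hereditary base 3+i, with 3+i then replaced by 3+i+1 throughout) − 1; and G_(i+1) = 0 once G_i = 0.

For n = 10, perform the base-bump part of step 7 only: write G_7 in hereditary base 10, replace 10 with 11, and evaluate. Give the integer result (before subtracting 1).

G_0 = 10. HB_3(10) = 3^2 + 1. Bump = 17. G_1 = 16.
G_1 = 16. HB_4(16) = 4^2. Bump = 25. G_2 = 24.
G_2 = 24. HB_5(24) = 4·5 + 4. Bump = 28. G_3 = 27.
G_3 = 27. HB_6(27) = 4·6 + 3. Bump = 31. G_4 = 30.
G_4 = 30. HB_7(30) = 4·7 + 2. Bump = 34. G_5 = 33.
G_5 = 33. HB_8(33) = 4·8 + 1. Bump = 37. G_6 = 36.
G_6 = 36. HB_9(36) = 4·9. Bump = 40. G_7 = 39.
G_7 = 39. HB_10(39) = 3·10 + 9. Bump = 42. G_8 = 41.

42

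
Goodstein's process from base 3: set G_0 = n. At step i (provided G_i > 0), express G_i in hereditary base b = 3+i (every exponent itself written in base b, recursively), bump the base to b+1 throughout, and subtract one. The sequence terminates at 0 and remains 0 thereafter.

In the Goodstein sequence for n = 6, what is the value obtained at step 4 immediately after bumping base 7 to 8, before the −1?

i=0: 6 = 2·3 (b=3); 3→4: 2·4 = 8; 8−1 = 7
i=1: 7 = 4 + 3 (b=4); 4→5: 5 + 3 = 8; 8−1 = 7
i=2: 7 = 5 + 2 (b=5); 5→6: 6 + 2 = 8; 8−1 = 7
i=3: 7 = 6 + 1 (b=6); 6→7: 7 + 1 = 8; 8−1 = 7
i=4: 7 = 7 (b=7); 7→8: 8 = 8; 8−1 = 7

8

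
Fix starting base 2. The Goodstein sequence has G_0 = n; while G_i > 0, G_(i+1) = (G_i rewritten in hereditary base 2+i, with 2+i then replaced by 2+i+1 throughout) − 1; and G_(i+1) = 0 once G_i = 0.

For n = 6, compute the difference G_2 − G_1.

base 2: 6 = 2^2 + 2; at 3: 3^3 + 3 = 30; next = 29
base 3: 29 = 3^3 + 2; at 4: 4^4 + 2 = 258; next = 257

228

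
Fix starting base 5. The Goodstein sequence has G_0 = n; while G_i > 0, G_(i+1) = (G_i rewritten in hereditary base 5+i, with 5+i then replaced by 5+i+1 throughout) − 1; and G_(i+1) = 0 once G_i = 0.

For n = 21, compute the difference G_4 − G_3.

2

[0] 21 ≡ 4·5 + 1 (base 5). Lift 6: 25. −1: 24.
[1] 24 ≡ 4·6 (base 6). Lift 7: 28. −1: 27.
[2] 27 ≡ 3·7 + 6 (base 7). Lift 8: 30. −1: 29.
[3] 29 ≡ 3·8 + 5 (base 8). Lift 9: 32. −1: 31.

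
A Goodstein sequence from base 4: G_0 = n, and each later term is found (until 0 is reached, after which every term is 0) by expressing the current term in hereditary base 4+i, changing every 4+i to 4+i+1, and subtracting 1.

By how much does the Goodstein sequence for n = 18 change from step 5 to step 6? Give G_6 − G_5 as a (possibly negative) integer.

5

G_0 = 18. HB_4(18) = 4^2 + 2. Bump = 27. G_1 = 26.
G_1 = 26. HB_5(26) = 5^2 + 1. Bump = 37. G_2 = 36.
G_2 = 36. HB_6(36) = 6^2. Bump = 49. G_3 = 48.
G_3 = 48. HB_7(48) = 6·7 + 6. Bump = 54. G_4 = 53.
G_4 = 53. HB_8(53) = 6·8 + 5. Bump = 59. G_5 = 58.
G_5 = 58. HB_9(58) = 6·9 + 4. Bump = 64. G_6 = 63.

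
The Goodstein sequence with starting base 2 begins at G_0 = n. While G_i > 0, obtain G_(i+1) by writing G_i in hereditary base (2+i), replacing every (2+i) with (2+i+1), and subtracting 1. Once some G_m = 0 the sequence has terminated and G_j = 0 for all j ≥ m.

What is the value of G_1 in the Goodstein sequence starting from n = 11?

84

G_0=11  [base 2] 2^(2 + 1) + 2 + 1  →[2↦3]→  3^(3 + 1) + 3 + 1 = 85  −1 ⇒ G_1=84
G_1=84  [base 3] 3^(3 + 1) + 3  →[3↦4]→  4^(4 + 1) + 4 = 1028  −1 ⇒ G_2=1027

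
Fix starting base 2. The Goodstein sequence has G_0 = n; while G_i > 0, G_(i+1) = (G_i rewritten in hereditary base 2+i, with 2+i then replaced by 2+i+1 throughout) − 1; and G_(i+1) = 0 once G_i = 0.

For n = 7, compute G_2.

(0) 7|_2 = 2^2 + 2 + 1 ↦ 3^3 + 3 + 1|_3 = 31 ⇒ 30
(1) 30|_3 = 3^3 + 3 ↦ 4^4 + 4|_4 = 260 ⇒ 259
(2) 259|_4 = 4^4 + 3 ↦ 5^5 + 3|_5 = 3128 ⇒ 3127

259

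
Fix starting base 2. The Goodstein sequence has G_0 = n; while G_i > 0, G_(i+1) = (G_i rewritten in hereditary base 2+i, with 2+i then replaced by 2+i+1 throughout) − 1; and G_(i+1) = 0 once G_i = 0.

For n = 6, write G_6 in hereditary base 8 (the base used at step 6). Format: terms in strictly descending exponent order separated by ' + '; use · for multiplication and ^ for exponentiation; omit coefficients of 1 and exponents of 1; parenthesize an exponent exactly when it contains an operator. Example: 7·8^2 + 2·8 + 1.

6 —HB2→ 2^2 + 2 —bump→ 3^3 + 3 = 30 —(−1)→ 29
29 —HB3→ 3^3 + 2 —bump→ 4^4 + 2 = 258 —(−1)→ 257
257 —HB4→ 4^4 + 1 —bump→ 5^5 + 1 = 3126 —(−1)→ 3125
3125 —HB5→ 5^5 —bump→ 6^6 = 46656 —(−1)→ 46655
46655 —HB6→ 5·6^5 + 5·6^4 + 5·6^3 + 5·6^2 + 5·6 + 5 —bump→ 5·7^5 + 5·7^4 + 5·7^3 + 5·7^2 + 5·7 + 5 = 98040 —(−1)→ 98039
98039 —HB7→ 5·7^5 + 5·7^4 + 5·7^3 + 5·7^2 + 5·7 + 4 —bump→ 5·8^5 + 5·8^4 + 5·8^3 + 5·8^2 + 5·8 + 4 = 187244 —(−1)→ 187243
187243 —HB8→ 5·8^5 + 5·8^4 + 5·8^3 + 5·8^2 + 5·8 + 3 —bump→ 5·9^5 + 5·9^4 + 5·9^3 + 5·9^2 + 5·9 + 3 = 332148 —(−1)→ 332147

5·8^5 + 5·8^4 + 5·8^3 + 5·8^2 + 5·8 + 3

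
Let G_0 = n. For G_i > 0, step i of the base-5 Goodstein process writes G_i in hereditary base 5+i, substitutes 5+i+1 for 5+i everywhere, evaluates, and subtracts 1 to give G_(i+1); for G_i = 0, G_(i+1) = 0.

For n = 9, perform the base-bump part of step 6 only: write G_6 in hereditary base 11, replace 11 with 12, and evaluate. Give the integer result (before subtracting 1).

G_0 = 9. HB_5(9) = 5 + 4. Bump = 10. G_1 = 9.
G_1 = 9. HB_6(9) = 6 + 3. Bump = 10. G_2 = 9.
G_2 = 9. HB_7(9) = 7 + 2. Bump = 10. G_3 = 9.
G_3 = 9. HB_8(9) = 8 + 1. Bump = 10. G_4 = 9.
G_4 = 9. HB_9(9) = 9. Bump = 10. G_5 = 9.
G_5 = 9. HB_10(9) = 9. Bump = 9. G_6 = 8.
G_6 = 8. HB_11(8) = 8. Bump = 8. G_7 = 7.

8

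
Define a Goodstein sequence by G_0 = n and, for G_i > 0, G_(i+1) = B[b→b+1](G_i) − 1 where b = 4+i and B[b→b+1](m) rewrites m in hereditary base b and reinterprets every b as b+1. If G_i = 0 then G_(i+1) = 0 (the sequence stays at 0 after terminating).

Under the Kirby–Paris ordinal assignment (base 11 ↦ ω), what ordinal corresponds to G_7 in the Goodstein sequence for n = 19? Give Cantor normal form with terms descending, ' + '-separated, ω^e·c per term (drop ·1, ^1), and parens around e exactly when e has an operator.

(0) 19|_4 = 4^2 + 3 ↦ 5^2 + 3|_5 = 28 ⇒ 27
(1) 27|_5 = 5^2 + 2 ↦ 6^2 + 2|_6 = 38 ⇒ 37
(2) 37|_6 = 6^2 + 1 ↦ 7^2 + 1|_7 = 50 ⇒ 49
(3) 49|_7 = 7^2 ↦ 8^2|_8 = 64 ⇒ 63
(4) 63|_8 = 7·8 + 7 ↦ 7·9 + 7|_9 = 70 ⇒ 69
(5) 69|_9 = 7·9 + 6 ↦ 7·10 + 6|_10 = 76 ⇒ 75
(6) 75|_10 = 7·10 + 5 ↦ 7·11 + 5|_11 = 82 ⇒ 81
(7) 81|_11 = 7·11 + 4 ↦ 7·12 + 4|_12 = 88 ⇒ 87

ω·7 + 4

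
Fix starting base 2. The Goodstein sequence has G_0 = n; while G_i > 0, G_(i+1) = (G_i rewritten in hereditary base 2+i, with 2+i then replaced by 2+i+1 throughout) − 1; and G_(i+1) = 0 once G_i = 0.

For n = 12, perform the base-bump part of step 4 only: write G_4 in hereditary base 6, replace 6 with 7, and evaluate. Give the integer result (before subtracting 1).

12 —HB2→ 2^(2 + 1) + 2^2 —bump→ 3^(3 + 1) + 3^3 = 108 —(−1)→ 107
107 —HB3→ 3^(3 + 1) + 2·3^2 + 2·3 + 2 —bump→ 4^(4 + 1) + 2·4^2 + 2·4 + 2 = 1066 —(−1)→ 1065
1065 —HB4→ 4^(4 + 1) + 2·4^2 + 2·4 + 1 —bump→ 5^(5 + 1) + 2·5^2 + 2·5 + 1 = 15686 —(−1)→ 15685
15685 —HB5→ 5^(5 + 1) + 2·5^2 + 2·5 —bump→ 6^(6 + 1) + 2·6^2 + 2·6 = 280020 —(−1)→ 280019
280019 —HB6→ 6^(6 + 1) + 2·6^2 + 6 + 5 —bump→ 7^(7 + 1) + 2·7^2 + 7 + 5 = 5764911 —(−1)→ 5764910

5764911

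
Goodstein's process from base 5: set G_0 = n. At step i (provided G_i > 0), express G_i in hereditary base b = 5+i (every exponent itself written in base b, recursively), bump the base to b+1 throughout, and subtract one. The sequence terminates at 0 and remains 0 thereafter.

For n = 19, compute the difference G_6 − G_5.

1

i=0: 19 = 3·5 + 4 (b=5); 5→6: 3·6 + 4 = 22; 22−1 = 21
i=1: 21 = 3·6 + 3 (b=6); 6→7: 3·7 + 3 = 24; 24−1 = 23
i=2: 23 = 3·7 + 2 (b=7); 7→8: 3·8 + 2 = 26; 26−1 = 25
i=3: 25 = 3·8 + 1 (b=8); 8→9: 3·9 + 1 = 28; 28−1 = 27
i=4: 27 = 3·9 (b=9); 9→10: 3·10 = 30; 30−1 = 29
i=5: 29 = 2·10 + 9 (b=10); 10→11: 2·11 + 9 = 31; 31−1 = 30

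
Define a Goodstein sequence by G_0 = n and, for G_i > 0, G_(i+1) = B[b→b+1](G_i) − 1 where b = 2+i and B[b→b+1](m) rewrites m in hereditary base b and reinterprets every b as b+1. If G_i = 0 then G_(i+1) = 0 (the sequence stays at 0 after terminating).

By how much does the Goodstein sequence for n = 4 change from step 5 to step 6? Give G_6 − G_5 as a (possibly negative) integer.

30

[0] 4 ≡ 2^2 (base 2). Lift 3: 27. −1: 26.
[1] 26 ≡ 2·3^2 + 2·3 + 2 (base 3). Lift 4: 42. −1: 41.
[2] 41 ≡ 2·4^2 + 2·4 + 1 (base 4). Lift 5: 61. −1: 60.
[3] 60 ≡ 2·5^2 + 2·5 (base 5). Lift 6: 84. −1: 83.
[4] 83 ≡ 2·6^2 + 6 + 5 (base 6). Lift 7: 110. −1: 109.
[5] 109 ≡ 2·7^2 + 7 + 4 (base 7). Lift 8: 140. −1: 139.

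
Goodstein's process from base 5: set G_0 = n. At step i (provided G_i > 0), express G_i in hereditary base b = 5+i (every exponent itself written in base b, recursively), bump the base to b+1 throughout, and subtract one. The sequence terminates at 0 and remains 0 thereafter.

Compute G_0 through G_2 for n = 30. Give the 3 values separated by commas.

30, 41, 53

G_0 = 30. HB_5(30) = 5^2 + 5. Bump = 42. G_1 = 41.
G_1 = 41. HB_6(41) = 6^2 + 5. Bump = 54. G_2 = 53.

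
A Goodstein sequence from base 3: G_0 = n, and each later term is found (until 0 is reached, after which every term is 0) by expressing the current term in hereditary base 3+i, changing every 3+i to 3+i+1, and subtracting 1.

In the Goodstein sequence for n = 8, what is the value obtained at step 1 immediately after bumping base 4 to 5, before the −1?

11

base 3: 8 = 2·3 + 2; at 4: 2·4 + 2 = 10; next = 9
base 4: 9 = 2·4 + 1; at 5: 2·5 + 1 = 11; next = 10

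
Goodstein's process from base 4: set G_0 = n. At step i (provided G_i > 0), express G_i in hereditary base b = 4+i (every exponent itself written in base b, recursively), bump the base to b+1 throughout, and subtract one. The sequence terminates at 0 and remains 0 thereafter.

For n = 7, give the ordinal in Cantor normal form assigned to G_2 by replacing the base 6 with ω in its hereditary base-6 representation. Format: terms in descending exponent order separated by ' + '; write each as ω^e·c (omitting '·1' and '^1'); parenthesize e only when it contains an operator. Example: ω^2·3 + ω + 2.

G_0 = 7. HB_4(7) = 4 + 3. Bump = 8. G_1 = 7.
G_1 = 7. HB_5(7) = 5 + 2. Bump = 8. G_2 = 7.

ω + 1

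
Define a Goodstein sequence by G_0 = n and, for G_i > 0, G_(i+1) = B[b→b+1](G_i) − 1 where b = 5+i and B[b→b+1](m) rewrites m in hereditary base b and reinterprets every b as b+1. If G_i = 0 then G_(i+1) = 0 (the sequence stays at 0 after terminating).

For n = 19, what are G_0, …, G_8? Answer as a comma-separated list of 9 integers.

(0) 19|_5 = 3·5 + 4 ↦ 3·6 + 4|_6 = 22 ⇒ 21
(1) 21|_6 = 3·6 + 3 ↦ 3·7 + 3|_7 = 24 ⇒ 23
(2) 23|_7 = 3·7 + 2 ↦ 3·8 + 2|_8 = 26 ⇒ 25
(3) 25|_8 = 3·8 + 1 ↦ 3·9 + 1|_9 = 28 ⇒ 27
(4) 27|_9 = 3·9 ↦ 3·10|_10 = 30 ⇒ 29
(5) 29|_10 = 2·10 + 9 ↦ 2·11 + 9|_11 = 31 ⇒ 30
(6) 30|_11 = 2·11 + 8 ↦ 2·12 + 8|_12 = 32 ⇒ 31
(7) 31|_12 = 2·12 + 7 ↦ 2·13 + 7|_13 = 33 ⇒ 32

19, 21, 23, 25, 27, 29, 30, 31, 32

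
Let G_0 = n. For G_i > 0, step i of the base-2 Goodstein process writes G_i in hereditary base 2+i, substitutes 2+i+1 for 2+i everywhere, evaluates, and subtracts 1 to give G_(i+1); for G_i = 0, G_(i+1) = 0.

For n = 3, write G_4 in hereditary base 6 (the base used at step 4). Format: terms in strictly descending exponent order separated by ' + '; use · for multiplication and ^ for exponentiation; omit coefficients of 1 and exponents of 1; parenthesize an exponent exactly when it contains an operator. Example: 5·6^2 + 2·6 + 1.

1

(0) 3|_2 = 2 + 1 ↦ 3 + 1|_3 = 4 ⇒ 3
(1) 3|_3 = 3 ↦ 4|_4 = 4 ⇒ 3
(2) 3|_4 = 3 ↦ 3|_5 = 3 ⇒ 2
(3) 2|_5 = 2 ↦ 2|_6 = 2 ⇒ 1
(4) 1|_6 = 1 ↦ 1|_7 = 1 ⇒ 0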